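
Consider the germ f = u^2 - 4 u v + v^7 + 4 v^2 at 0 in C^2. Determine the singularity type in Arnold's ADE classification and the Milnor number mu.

The Hessian of f at 0 is [[2, -4], [-4, 8]] with rank 1, so corank 1. A Groebner basis of the Jacobian ideal J(f) in C{u,v} is {v^6, u - 2*v}; counting standard monomials gives mu = 6. Corank 1: A-series; mu = 6 gives A_6.

Type A6, Milnor number mu = 6.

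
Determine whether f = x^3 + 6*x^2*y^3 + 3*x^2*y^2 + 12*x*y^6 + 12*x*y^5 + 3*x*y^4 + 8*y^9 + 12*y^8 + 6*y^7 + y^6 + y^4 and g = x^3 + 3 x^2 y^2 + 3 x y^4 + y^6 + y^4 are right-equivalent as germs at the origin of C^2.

Yes.

The Hessian of f at 0 has rank 0. Corank 2; j^3 = x^3 is a perfect cube, so E-series; the 4-jet and mu = 6 give E_6. The Hessian of g at 0 has rank 0. Corank 2; j^3 = x^3 is a perfect cube, so E-series; the 4-jet and mu = 6 give E_6. Both have type E_6, hence right-equivalent.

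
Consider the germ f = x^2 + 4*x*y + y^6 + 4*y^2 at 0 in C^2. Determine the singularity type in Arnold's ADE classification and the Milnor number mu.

Type A_5, Milnor number mu = 5.

The Hessian of f at 0 is [[2, 4], [4, 8]] with rank 1, so corank 1. A Groebner basis of the Jacobian ideal J(f) in C{x,y} is {y^5, x + 2*y}; counting standard monomials gives mu = 5. Corank 1: A-series; mu = 5 gives A_5.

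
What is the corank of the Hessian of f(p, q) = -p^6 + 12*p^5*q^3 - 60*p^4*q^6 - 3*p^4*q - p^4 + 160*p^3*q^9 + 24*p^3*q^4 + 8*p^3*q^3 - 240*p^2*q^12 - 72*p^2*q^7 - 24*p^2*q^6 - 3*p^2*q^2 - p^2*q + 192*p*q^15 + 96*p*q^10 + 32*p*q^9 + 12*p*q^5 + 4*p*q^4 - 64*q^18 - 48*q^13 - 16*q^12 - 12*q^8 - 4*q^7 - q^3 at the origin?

2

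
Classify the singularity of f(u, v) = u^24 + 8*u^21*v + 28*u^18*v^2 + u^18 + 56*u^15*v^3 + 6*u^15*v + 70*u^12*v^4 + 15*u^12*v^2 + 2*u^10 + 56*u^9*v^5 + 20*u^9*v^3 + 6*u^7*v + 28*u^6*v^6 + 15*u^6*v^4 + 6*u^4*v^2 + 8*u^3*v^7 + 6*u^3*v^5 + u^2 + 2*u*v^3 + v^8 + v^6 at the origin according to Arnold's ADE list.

A_7

The Hessian of f at 0 has rank 1. Corank 1: A-series; mu = 7 gives A_7.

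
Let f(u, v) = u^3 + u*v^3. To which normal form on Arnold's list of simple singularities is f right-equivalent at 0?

E_7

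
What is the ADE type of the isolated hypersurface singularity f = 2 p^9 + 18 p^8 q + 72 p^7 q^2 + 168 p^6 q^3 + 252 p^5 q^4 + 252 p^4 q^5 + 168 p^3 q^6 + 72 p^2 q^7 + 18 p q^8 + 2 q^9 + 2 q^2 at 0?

A_{8}

The Hessian of f at 0 is [[0, 0], [0, 4]] with rank 1, so corank 1. A Groebner basis of the Jacobian ideal J(f) in C{p,q} is {p^8, q}; counting standard monomials gives mu = 8. Corank 1: A-series; mu = 8 gives A_8.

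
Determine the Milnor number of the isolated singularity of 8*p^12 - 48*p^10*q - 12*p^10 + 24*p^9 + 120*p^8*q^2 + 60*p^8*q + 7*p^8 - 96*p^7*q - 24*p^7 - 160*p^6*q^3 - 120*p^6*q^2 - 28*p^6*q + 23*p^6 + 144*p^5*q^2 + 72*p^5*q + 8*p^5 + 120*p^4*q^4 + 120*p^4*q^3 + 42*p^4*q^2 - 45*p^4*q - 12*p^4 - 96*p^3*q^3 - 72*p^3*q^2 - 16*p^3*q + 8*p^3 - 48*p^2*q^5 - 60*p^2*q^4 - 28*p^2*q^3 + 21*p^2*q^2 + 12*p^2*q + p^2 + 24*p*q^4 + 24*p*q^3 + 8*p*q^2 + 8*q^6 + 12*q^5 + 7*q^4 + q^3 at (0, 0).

2

The Hessian of f at 0 has rank 1. Corank 1: A-series; mu = 2 gives A_2.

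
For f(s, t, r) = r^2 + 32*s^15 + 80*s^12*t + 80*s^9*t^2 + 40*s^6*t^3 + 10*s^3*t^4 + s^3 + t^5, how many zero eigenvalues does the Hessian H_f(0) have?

Hessian at 0 has rank 1.

2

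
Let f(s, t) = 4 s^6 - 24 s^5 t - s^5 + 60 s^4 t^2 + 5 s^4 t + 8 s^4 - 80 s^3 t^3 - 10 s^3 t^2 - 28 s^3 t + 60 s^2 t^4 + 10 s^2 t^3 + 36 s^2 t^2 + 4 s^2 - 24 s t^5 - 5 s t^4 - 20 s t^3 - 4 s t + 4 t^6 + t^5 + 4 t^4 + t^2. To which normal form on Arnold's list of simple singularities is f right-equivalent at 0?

A_{4}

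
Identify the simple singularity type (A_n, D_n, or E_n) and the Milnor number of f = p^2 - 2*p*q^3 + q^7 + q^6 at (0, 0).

The Hessian of f at 0 has rank 1. Corank 1: A-series; mu = 6 gives A_6.

Type A6, Milnor number mu = 6.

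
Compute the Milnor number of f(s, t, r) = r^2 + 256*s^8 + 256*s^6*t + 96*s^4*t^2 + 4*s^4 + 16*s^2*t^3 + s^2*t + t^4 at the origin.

5

The Hessian of f at 0 is [[0, 0, 0], [0, 0, 0], [0, 0, 2]] with rank 1, so corank 2. A Groebner basis of the Jacobian ideal J(f) in C{s,t,r} is {s^3, s^2/4 + t^3, s*t, r}; counting standard monomials gives mu = 5. Corank 2; j^3 = s^2*t has shape L^2 M (L != M), so D-series; mu = 5 gives D_5.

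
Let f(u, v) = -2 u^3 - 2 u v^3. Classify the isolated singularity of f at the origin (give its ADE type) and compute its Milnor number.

Type E_{7}, Milnor number mu = 7.

The Hessian of f at 0 has rank 0. Corank 2; j^3 = -2*u^3 is a perfect cube, so E-series; the 4-jet and mu = 7 give E_7.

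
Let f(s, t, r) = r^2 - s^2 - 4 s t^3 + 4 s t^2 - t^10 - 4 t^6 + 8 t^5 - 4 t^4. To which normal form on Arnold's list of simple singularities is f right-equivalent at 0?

A_{9}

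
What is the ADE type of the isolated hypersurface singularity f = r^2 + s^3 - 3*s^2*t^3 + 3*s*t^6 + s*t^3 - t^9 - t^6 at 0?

E_{7}

The Hessian of f at 0 is [[0, 0, 0], [0, 0, 0], [0, 0, 2]] with rank 1, so corank 2. A Groebner basis of the Jacobian ideal J(f) in C{s,t,r} is {s^3, s*t^2, 3*s^2 + t^3, r}; counting standard monomials gives mu = 7. Corank 2; j^3 = s^3 is a perfect cube, so E-series; the 4-jet and mu = 7 give E_7.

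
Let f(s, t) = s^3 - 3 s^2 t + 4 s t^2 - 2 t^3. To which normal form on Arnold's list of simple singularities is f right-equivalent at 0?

The Hessian of f at 0 is [[0, 0], [0, 0]] with rank 0, so corank 2. A Groebner basis of the Jacobian ideal J(f) in C{s,t} is {t^3, s^2 - 2*t^2/3, s*t - t^2}; counting standard monomials gives mu = 4. Corank 2; j^3 = (s - t)*(s^2 - 2*s*t + 2*t^2) splits into three distinct lines over C (the quadratic factor has nonzero discriminant), so D_4.

D_{4}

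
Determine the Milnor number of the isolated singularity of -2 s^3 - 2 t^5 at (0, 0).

The Hessian of f at 0 is [[0, 0], [0, 0]] with rank 0, so corank 2. A Groebner basis of the Jacobian ideal J(f) in C{s,t} is {t^4, s^2}; counting standard monomials gives mu = 8. Corank 2; j^3 = -2*s^3 is a perfect cube, so E-series; the 5-jet and mu = 8 give E_8.

8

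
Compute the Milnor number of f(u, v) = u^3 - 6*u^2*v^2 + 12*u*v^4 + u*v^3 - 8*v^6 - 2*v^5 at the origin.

7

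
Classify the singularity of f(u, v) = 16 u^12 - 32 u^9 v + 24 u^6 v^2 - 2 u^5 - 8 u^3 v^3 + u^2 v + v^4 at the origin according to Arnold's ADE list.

D5

The Hessian of f at 0 has rank 0. Corank 2; j^3 = u^2*v has shape L^2 M (L != M), so D-series; mu = 5 gives D_5.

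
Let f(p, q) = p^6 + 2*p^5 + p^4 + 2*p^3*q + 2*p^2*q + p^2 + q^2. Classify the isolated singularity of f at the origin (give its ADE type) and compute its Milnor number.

Type A_{1}, Milnor number mu = 1.

The Hessian of f at 0 is [[2, 0], [0, 2]] with rank 2, so corank 0. A Groebner basis of the Jacobian ideal J(f) in C{p,q} is {p, q}; counting standard monomials gives mu = 1. Corank 0: nondegenerate Morse point, so A_1.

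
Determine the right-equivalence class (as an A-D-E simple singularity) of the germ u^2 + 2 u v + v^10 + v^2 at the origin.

A_9

The Hessian of f at 0 is [[2, 2], [2, 2]] with rank 1, so corank 1. A Groebner basis of the Jacobian ideal J(f) in C{u,v} is {v^9, u + v}; counting standard monomials gives mu = 9. Corank 1: A-series; mu = 9 gives A_9.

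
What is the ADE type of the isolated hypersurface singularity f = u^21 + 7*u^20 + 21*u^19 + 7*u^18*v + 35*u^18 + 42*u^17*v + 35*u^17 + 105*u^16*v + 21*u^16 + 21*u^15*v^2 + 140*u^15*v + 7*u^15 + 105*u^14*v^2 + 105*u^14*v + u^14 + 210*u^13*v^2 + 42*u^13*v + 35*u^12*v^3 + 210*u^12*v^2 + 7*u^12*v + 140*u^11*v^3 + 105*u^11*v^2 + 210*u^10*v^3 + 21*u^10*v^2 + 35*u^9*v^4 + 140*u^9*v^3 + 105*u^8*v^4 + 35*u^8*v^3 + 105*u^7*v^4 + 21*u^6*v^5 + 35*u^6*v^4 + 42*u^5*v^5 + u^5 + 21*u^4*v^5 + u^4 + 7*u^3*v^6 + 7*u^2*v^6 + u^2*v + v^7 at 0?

D_8

The Hessian of f at 0 has rank 0. Corank 2; j^3 = u^2*v has shape L^2 M (L != M), so D-series; mu = 8 gives D_8.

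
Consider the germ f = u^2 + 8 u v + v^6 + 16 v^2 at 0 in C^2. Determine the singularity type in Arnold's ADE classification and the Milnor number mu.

Type A_{5}, Milnor number mu = 5.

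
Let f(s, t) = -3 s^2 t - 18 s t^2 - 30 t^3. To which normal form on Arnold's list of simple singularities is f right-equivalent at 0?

D_{4}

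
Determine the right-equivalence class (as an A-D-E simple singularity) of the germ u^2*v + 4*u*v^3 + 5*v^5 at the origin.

The Hessian of f at 0 has rank 0. Corank 2; j^3 = u^2*v has shape L^2 M (L != M), so D-series; mu = 6 gives D_6.

D_{6}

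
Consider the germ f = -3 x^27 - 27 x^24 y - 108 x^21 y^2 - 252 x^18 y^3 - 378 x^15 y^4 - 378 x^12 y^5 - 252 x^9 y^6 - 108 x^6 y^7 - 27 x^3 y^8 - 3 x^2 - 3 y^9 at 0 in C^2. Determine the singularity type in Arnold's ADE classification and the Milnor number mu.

Type A_{8}, Milnor number mu = 8.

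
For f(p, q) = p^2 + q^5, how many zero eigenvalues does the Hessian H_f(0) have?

Hessian at 0 has rank 1.

1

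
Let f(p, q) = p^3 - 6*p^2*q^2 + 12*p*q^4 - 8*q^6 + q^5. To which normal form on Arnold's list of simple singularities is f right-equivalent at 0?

The Hessian of f at 0 is [[0, 0], [0, 0]] with rank 0, so corank 2. A Groebner basis of the Jacobian ideal J(f) in C{p,q} is {q^4, p^3, -p^2/4 + p*q^2}; counting standard monomials gives mu = 8. Corank 2; j^3 = p^3 is a perfect cube, so E-series; the 5-jet and mu = 8 give E_8.

E_{8}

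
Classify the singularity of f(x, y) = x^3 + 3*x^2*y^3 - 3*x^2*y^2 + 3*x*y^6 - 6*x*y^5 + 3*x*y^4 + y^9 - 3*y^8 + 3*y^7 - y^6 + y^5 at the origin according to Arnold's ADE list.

E8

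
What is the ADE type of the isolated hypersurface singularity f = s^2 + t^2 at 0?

A_{1}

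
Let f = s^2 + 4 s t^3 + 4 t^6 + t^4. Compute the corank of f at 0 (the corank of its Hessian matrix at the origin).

1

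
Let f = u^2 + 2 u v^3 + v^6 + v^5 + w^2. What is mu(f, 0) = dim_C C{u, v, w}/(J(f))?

The Hessian of f at 0 has rank 2. Corank 1: A-series; mu = 4 gives A_4.

4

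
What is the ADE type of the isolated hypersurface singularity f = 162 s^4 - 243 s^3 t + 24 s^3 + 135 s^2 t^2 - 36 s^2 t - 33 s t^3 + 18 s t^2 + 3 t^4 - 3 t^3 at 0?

E7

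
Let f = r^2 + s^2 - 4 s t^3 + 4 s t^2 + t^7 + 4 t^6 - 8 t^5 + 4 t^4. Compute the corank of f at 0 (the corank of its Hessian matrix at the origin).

Hessian at 0 has rank 2.

1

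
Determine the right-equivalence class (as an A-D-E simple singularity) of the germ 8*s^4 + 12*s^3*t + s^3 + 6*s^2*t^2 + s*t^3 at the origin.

E_7

The Hessian of f at 0 is [[0, 0], [0, 0]] with rank 0, so corank 2. A Groebner basis of the Jacobian ideal J(f) in C{s,t} is {3*s^2/4 + t^4 + t^3/4, s^3, s^2*t - s^2/4 - t^3/12, s^2 + s*t^2 + t^3/3}; counting standard monomials gives mu = 7. Corank 2; j^3 = s^3 is a perfect cube, so E-series; the 4-jet and mu = 7 give E_7.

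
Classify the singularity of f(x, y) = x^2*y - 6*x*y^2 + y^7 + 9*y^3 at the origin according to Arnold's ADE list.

The Hessian of f at 0 has rank 0. Corank 2; j^3 = y*(x - 3*y)^2 has shape L^2 M (L != M), so D-series; mu = 8 gives D_8.

D_{8}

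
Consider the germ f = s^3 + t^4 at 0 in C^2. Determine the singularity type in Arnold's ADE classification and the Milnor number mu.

Type E6, Milnor number mu = 6.

The Hessian of f at 0 is [[0, 0], [0, 0]] with rank 0, so corank 2. A Groebner basis of the Jacobian ideal J(f) in C{s,t} is {t^3, s^2}; counting standard monomials gives mu = 6. Corank 2; j^3 = s^3 is a perfect cube, so E-series; the 4-jet and mu = 6 give E_6.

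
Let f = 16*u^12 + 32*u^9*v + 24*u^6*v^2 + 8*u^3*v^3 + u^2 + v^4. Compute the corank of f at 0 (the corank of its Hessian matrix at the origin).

1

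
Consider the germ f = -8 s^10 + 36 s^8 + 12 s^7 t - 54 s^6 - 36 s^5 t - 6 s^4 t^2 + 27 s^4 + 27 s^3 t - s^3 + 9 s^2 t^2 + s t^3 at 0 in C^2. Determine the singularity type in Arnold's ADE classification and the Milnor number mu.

The Hessian of f at 0 has rank 0. Corank 2; j^3 = -s^3 is a perfect cube, so E-series; the 4-jet and mu = 7 give E_7.

Type E_{7}, Milnor number mu = 7.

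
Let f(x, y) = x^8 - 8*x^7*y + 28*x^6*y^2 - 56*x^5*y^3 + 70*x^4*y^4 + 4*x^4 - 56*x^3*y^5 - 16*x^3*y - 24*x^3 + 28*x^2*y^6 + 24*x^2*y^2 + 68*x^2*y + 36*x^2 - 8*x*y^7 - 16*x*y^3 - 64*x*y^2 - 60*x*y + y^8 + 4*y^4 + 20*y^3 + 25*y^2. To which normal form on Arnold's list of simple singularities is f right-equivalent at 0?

A_7

The Hessian of f at 0 has rank 1. Corank 1: A-series; mu = 7 gives A_7.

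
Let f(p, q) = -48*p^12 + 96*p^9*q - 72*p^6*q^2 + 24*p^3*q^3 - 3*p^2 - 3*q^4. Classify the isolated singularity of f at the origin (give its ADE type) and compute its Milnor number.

Type A_{3}, Milnor number mu = 3.

The Hessian of f at 0 is [[-6, 0], [0, 0]] with rank 1, so corank 1. A Groebner basis of the Jacobian ideal J(f) in C{p,q} is {q^3, p}; counting standard monomials gives mu = 3. Corank 1: A-series; mu = 3 gives A_3.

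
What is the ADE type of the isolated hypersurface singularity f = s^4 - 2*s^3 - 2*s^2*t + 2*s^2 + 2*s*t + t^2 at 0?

A_{1}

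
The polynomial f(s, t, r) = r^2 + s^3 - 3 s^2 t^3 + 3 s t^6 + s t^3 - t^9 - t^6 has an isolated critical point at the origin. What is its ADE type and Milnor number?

Type E_7, Milnor number mu = 7.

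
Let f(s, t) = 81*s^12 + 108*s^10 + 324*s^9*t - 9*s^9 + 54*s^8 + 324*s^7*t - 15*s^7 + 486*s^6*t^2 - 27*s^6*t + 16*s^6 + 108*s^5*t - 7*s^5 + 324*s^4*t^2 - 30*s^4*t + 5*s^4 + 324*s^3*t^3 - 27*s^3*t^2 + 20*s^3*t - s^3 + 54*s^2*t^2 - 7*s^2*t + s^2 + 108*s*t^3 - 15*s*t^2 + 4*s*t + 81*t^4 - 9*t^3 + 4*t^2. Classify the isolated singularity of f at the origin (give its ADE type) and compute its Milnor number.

Type A_{2}, Milnor number mu = 2.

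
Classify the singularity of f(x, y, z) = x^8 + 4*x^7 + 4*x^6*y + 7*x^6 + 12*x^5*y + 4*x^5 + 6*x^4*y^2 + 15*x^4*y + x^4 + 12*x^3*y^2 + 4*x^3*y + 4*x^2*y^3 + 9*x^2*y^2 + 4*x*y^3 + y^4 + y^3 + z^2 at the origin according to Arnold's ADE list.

The Hessian of f at 0 has rank 1. Corank 2; j^3 = y^3 is a perfect cube, so E-series; the 4-jet and mu = 6 give E_6.

E_6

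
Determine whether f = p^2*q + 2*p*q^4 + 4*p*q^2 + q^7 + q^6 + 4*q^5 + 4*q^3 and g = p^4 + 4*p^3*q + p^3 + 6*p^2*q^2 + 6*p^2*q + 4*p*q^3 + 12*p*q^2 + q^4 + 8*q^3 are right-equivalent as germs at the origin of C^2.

The Hessian of f at 0 has rank 0. Corank 2; j^3 = q*(p + 2*q)^2 has shape L^2 M (L != M), so D-series; mu = 7 gives D_7. The Hessian of g at 0 has rank 0. Corank 2; j^3 = (p + 2*q)^3 is a perfect cube, so E-series; the 4-jet and mu = 6 give E_6. f is D_7 but g is E_6, hence not right-equivalent.

No.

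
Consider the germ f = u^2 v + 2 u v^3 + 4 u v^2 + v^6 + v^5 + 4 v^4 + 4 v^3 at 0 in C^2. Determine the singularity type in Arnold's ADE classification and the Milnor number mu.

The Hessian of f at 0 is [[0, 0], [0, 0]] with rank 0, so corank 2. A Groebner basis of the Jacobian ideal J(f) in C{u,v} is {u^3 - u^2 - 13*u*v^2 + 14*u*v + 32*v^2, u^2*v + u^2/6 + 25*u*v^2/6 - 11*u*v/3 - 8*v^2, u*v + v^3 + 2*v^2}; counting standard monomials gives mu = 7. Corank 2; j^3 = v*(u + 2*v)^2 has shape L^2 M (L != M), so D-series; mu = 7 gives D_7.

Type D_7, Milnor number mu = 7.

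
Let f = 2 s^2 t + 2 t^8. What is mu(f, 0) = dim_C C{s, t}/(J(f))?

The Hessian of f at 0 has rank 0. Corank 2; j^3 = 2*s^2*t has shape L^2 M (L != M), so D-series; mu = 9 gives D_9.

9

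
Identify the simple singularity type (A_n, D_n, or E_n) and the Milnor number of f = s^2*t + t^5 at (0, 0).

The Hessian of f at 0 has rank 0. Corank 2; j^3 = s^2*t has shape L^2 M (L != M), so D-series; mu = 6 gives D_6.

Type D_6, Milnor number mu = 6.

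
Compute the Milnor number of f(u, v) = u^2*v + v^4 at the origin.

5

The Hessian of f at 0 has rank 0. Corank 2; j^3 = u^2*v has shape L^2 M (L != M), so D-series; mu = 5 gives D_5.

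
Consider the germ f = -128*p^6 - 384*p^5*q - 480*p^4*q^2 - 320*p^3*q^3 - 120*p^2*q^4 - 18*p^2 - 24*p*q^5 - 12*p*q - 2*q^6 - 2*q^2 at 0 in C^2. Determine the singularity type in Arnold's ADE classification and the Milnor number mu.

Type A_5, Milnor number mu = 5.

The Hessian of f at 0 has rank 1. Corank 1: A-series; mu = 5 gives A_5.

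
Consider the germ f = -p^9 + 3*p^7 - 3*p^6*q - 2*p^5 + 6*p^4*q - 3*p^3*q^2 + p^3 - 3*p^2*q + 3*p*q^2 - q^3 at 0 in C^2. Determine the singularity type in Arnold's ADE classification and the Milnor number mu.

The Hessian of f at 0 is [[0, 0], [0, 0]] with rank 0, so corank 2. A Groebner basis of the Jacobian ideal J(f) in C{p,q} is {3*p^2/2 + p*q^3 - 3*p*q + 3*q^2/2, 2*p^2 - 4*p*q + q^4 + 2*q^2, p^3 - 3*p*q^2 + 2*q^3, p^2*q - 2*p*q^2 + q^3}; counting standard monomials gives mu = 8. Corank 2; j^3 = (p - q)^3 is a perfect cube, so E-series; the 5-jet and mu = 8 give E_8.

Type E_{8}, Milnor number mu = 8.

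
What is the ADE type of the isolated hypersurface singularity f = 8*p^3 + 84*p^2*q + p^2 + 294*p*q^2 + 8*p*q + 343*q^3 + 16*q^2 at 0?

A_2

The Hessian of f at 0 has rank 1. Corank 1: A-series; mu = 2 gives A_2.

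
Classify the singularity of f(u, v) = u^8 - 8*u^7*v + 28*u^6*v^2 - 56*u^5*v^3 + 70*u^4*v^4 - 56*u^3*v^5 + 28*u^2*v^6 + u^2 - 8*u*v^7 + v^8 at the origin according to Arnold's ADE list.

A_{7}

The Hessian of f at 0 has rank 1. Corank 1: A-series; mu = 7 gives A_7.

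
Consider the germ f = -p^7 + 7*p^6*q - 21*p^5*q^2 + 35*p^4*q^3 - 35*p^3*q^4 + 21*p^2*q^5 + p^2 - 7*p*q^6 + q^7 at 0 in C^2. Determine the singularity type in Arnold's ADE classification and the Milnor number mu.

Type A6, Milnor number mu = 6.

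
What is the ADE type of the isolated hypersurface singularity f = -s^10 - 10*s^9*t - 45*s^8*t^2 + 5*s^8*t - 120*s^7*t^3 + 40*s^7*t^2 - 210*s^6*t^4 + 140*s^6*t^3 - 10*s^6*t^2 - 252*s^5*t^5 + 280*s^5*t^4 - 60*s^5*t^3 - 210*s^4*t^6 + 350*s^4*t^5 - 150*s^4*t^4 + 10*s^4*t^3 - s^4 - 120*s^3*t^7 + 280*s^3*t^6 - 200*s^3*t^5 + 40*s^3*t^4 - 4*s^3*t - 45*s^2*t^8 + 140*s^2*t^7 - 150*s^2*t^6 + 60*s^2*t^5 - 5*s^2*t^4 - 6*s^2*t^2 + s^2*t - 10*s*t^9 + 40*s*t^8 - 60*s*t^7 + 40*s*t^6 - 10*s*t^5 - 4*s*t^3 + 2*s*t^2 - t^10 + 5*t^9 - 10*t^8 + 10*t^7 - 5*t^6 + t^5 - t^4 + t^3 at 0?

D_{6}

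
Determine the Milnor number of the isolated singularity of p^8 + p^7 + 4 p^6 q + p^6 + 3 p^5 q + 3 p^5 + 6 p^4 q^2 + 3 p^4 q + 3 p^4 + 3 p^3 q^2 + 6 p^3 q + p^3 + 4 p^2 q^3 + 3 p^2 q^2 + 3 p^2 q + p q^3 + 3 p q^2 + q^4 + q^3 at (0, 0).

7

The Hessian of f at 0 has rank 0. Corank 2; j^3 = (p + q)^3 is a perfect cube, so E-series; the 4-jet and mu = 7 give E_7.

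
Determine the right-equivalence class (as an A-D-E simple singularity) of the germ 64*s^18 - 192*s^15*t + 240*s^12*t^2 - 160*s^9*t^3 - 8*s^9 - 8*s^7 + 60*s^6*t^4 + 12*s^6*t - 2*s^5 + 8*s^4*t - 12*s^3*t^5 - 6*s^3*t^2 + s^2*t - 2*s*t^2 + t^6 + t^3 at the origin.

D_7

The Hessian of f at 0 has rank 0. Corank 2; j^3 = t*(s - t)^2 has shape L^2 M (L != M), so D-series; mu = 7 gives D_7.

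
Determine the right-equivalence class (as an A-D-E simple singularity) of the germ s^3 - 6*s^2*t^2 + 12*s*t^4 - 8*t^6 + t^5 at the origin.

The Hessian of f at 0 is [[0, 0], [0, 0]] with rank 0, so corank 2. A Groebner basis of the Jacobian ideal J(f) in C{s,t} is {t^4, s^3, -s^2/4 + s*t^2}; counting standard monomials gives mu = 8. Corank 2; j^3 = s^3 is a perfect cube, so E-series; the 5-jet and mu = 8 give E_8.

E_8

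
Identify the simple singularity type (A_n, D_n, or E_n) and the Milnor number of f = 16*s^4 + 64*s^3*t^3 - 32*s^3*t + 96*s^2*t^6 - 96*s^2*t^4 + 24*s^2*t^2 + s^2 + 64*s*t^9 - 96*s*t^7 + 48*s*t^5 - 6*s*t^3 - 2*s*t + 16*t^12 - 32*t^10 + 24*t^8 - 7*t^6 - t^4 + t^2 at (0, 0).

The Hessian of f at 0 is [[2, -2], [-2, 2]] with rank 1, so corank 1. A Groebner basis of the Jacobian ideal J(f) in C{s,t} is {t^3, s - t}; counting standard monomials gives mu = 3. Corank 1: A-series; mu = 3 gives A_3.

Type A3, Milnor number mu = 3.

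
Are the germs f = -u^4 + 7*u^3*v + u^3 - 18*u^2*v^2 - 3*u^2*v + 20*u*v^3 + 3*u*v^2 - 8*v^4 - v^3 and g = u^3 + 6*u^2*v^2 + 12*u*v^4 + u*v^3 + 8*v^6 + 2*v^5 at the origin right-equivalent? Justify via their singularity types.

The Hessian of f at 0 is [[0, 0], [0, 0]] with rank 0, so corank 2. A Groebner basis of the Jacobian ideal J(f) in C{u,v} is {3*u^2 - 6*u*v + v^4 + v^3 + 3*v^2, u^3 - 9*u^2 + 18*u*v - 4*v^3 - 9*v^2, u^2*v - 5*u^2 + 10*u*v - 8*v^3/3 - 5*v^2, -2*u^2 + u*v^2 + 4*u*v - 5*v^3/3 - 2*v^2}; counting standard monomials gives mu = 7. Corank 2; j^3 = (u - v)^3 is a perfect cube, so E-series; the 4-jet and mu = 7 give E_7. The Hessian of g at 0 is [[0, 0], [0, 0]] with rank 0, so corank 2. A Groebner basis of the Jacobian ideal J(g) in C{u,v} is {-u^2/4 + v^4 - v^3/12, u^3, u^2*v + u^2/12 + v^3/36, u^2/2 + u*v^2 + v^3/6}; counting standard monomials gives mu = 7. Corank 2; j^3 = u^3 is a perfect cube, so E-series; the 4-jet and mu = 7 give E_7. Both have type E_7, hence right-equivalent.

Yes.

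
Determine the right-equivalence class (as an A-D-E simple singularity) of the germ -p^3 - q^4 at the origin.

E6

The Hessian of f at 0 has rank 0. Corank 2; j^3 = -p^3 is a perfect cube, so E-series; the 4-jet and mu = 6 give E_6.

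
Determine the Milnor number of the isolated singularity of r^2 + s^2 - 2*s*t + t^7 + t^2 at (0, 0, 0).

6

The Hessian of f at 0 has rank 2. Corank 1: A-series; mu = 6 gives A_6.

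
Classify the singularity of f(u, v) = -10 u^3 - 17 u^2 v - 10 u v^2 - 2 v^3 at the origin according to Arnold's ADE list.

The Hessian of f at 0 is [[0, 0], [0, 0]] with rank 0, so corank 2. A Groebner basis of the Jacobian ideal J(f) in C{u,v} is {v^3, u^2 - 2*v^2/11, u*v + 5*v^2/11}; counting standard monomials gives mu = 4. Corank 2; j^3 = -(2*u + v)*(5*u^2 + 6*u*v + 2*v^2) splits into three distinct lines over C (the quadratic factor has nonzero discriminant), so D_4.

D4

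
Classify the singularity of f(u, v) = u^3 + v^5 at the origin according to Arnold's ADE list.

E_8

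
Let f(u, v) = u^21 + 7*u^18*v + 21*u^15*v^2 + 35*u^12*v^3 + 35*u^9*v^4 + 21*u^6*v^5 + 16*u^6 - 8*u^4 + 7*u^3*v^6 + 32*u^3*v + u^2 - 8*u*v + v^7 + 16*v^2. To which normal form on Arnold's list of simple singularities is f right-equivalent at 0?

The Hessian of f at 0 has rank 1. Corank 1: A-series; mu = 6 gives A_6.

A6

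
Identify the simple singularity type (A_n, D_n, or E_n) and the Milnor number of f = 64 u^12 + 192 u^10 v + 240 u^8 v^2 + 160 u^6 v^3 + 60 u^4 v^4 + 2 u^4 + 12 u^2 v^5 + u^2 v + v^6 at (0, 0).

Type D7, Milnor number mu = 7.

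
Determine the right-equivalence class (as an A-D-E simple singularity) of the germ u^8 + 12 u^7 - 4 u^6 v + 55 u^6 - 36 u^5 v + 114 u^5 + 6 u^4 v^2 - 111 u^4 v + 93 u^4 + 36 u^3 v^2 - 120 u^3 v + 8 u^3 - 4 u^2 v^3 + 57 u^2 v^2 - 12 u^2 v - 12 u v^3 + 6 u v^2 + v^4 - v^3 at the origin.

The Hessian of f at 0 has rank 0. Corank 2; j^3 = (2*u - v)^3 is a perfect cube, so E-series; the 4-jet and mu = 6 give E_6.

E6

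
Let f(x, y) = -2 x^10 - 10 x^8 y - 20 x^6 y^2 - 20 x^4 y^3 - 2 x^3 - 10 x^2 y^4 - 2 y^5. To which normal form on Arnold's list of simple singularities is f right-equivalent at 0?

E_{8}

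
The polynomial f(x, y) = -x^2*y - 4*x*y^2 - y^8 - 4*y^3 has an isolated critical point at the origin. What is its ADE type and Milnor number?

Type D9, Milnor number mu = 9.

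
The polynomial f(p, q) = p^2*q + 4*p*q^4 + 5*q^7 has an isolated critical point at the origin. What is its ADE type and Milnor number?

Type D8, Milnor number mu = 8.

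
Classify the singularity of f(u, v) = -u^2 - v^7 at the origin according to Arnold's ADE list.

The Hessian of f at 0 has rank 1. Corank 1: A-series; mu = 6 gives A_6.

A6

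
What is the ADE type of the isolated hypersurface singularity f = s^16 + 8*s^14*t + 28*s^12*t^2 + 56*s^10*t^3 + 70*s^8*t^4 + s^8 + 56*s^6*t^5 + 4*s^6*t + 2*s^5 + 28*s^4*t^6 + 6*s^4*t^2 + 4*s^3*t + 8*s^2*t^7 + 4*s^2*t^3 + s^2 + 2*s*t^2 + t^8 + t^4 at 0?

A_7

The Hessian of f at 0 has rank 1. Corank 1: A-series; mu = 7 gives A_7.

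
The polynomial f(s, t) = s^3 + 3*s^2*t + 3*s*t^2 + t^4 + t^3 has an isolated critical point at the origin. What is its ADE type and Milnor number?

Type E_{6}, Milnor number mu = 6.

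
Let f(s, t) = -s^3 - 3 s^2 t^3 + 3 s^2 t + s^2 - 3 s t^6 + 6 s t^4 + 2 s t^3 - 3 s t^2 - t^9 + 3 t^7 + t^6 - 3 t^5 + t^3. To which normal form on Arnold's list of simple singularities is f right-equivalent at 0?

A2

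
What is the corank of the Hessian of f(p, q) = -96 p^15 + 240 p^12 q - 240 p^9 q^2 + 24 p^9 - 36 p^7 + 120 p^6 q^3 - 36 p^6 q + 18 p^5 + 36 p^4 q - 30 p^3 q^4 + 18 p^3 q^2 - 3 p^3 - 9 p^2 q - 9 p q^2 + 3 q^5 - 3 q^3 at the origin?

2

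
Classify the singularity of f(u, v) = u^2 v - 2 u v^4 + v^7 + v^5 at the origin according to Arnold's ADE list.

D_{6}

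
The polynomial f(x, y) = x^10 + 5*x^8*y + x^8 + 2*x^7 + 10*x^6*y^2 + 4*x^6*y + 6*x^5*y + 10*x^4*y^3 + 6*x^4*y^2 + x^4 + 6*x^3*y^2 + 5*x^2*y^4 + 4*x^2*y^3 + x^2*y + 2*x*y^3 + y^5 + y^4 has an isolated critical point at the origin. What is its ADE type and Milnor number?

Type D5, Milnor number mu = 5.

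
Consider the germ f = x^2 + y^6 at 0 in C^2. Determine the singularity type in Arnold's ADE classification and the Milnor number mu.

Type A_5, Milnor number mu = 5.

The Hessian of f at 0 is [[2, 0], [0, 0]] with rank 1, so corank 1. A Groebner basis of the Jacobian ideal J(f) in C{x,y} is {y^5, x}; counting standard monomials gives mu = 5. Corank 1: A-series; mu = 5 gives A_5.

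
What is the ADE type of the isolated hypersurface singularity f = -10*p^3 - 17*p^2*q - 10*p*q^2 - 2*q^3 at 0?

The Hessian of f at 0 has rank 0. Corank 2; j^3 = -(2*p + q)*(5*p^2 + 6*p*q + 2*q^2) splits into three distinct lines over C (the quadratic factor has nonzero discriminant), so D_4.

D_{4}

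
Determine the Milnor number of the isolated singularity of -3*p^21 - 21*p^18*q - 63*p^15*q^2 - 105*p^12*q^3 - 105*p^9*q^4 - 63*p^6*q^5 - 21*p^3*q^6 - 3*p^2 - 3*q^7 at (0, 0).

6

The Hessian of f at 0 has rank 1. Corank 1: A-series; mu = 6 gives A_6.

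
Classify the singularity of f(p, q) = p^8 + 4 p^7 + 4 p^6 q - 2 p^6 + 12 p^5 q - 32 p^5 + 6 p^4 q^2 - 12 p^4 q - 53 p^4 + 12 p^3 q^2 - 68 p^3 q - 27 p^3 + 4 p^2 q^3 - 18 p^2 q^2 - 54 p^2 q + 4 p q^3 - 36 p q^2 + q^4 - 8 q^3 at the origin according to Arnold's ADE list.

E_6

The Hessian of f at 0 has rank 0. Corank 2; j^3 = -(3*p + 2*q)^3 is a perfect cube, so E-series; the 4-jet and mu = 6 give E_6.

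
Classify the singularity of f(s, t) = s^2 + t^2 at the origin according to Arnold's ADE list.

A1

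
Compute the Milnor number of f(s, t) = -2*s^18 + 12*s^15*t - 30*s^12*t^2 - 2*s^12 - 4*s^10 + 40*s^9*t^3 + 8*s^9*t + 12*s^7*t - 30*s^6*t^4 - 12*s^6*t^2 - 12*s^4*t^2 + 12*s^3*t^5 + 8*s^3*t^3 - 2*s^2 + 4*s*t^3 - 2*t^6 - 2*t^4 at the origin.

3

The Hessian of f at 0 is [[-4, 0], [0, 0]] with rank 1, so corank 1. A Groebner basis of the Jacobian ideal J(f) in C{s,t} is {t^3, s}; counting standard monomials gives mu = 3. Corank 1: A-series; mu = 3 gives A_3.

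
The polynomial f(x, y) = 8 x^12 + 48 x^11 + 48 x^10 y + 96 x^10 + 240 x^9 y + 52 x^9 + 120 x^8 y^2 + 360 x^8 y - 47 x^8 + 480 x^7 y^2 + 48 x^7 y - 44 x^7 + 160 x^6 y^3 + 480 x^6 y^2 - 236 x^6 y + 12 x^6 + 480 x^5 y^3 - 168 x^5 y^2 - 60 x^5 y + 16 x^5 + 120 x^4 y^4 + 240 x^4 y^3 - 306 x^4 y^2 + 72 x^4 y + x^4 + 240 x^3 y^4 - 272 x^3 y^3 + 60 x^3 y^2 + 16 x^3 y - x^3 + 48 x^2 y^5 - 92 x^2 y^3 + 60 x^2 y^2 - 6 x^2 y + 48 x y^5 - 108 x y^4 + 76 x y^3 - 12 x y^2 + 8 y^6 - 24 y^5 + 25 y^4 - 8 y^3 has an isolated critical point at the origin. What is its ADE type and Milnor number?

Type E_6, Milnor number mu = 6.

The Hessian of f at 0 has rank 0. Corank 2; j^3 = -(x + 2*y)^3 is a perfect cube, so E-series; the 4-jet and mu = 6 give E_6.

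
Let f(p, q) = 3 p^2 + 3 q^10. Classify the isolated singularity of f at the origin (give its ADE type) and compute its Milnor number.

Type A9, Milnor number mu = 9.

The Hessian of f at 0 has rank 1. Corank 1: A-series; mu = 9 gives A_9.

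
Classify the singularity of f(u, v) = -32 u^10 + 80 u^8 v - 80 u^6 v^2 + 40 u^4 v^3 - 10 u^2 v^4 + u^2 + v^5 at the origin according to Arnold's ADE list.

A4

The Hessian of f at 0 has rank 1. Corank 1: A-series; mu = 4 gives A_4.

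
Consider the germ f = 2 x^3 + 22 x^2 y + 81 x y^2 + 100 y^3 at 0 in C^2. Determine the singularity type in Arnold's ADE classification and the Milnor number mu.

Type D_{4}, Milnor number mu = 4.

The Hessian of f at 0 is [[0, 0], [0, 0]] with rank 0, so corank 2. A Groebner basis of the Jacobian ideal J(f) in C{x,y} is {y^3, x^2 - 39*y^2/2, x*y + 9*y^2/2}; counting standard monomials gives mu = 4. Corank 2; j^3 = (x + 4*y)*(2*x^2 + 14*x*y + 25*y^2) splits into three distinct lines over C (the quadratic factor has nonzero discriminant), so D_4.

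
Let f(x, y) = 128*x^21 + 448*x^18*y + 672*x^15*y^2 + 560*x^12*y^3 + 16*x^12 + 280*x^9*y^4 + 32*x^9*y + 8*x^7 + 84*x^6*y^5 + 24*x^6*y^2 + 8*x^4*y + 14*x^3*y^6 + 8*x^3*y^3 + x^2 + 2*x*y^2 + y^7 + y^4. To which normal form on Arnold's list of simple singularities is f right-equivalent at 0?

A6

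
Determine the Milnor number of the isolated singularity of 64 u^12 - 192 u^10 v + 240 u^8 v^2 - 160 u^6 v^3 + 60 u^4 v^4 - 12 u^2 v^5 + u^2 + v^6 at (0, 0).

The Hessian of f at 0 is [[2, 0], [0, 0]] with rank 1, so corank 1. A Groebner basis of the Jacobian ideal J(f) in C{u,v} is {v^5, u}; counting standard monomials gives mu = 5. Corank 1: A-series; mu = 5 gives A_5.

5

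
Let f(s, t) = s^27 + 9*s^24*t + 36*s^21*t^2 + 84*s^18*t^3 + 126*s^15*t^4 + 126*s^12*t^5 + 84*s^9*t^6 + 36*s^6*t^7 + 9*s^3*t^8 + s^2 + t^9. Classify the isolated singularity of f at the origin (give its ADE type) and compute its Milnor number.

Type A8, Milnor number mu = 8.

The Hessian of f at 0 has rank 1. Corank 1: A-series; mu = 8 gives A_8.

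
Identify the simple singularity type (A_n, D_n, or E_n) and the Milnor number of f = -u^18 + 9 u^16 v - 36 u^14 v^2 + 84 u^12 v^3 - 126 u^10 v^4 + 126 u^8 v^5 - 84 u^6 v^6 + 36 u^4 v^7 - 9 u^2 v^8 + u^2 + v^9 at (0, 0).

Type A8, Milnor number mu = 8.

The Hessian of f at 0 is [[2, 0], [0, 0]] with rank 1, so corank 1. A Groebner basis of the Jacobian ideal J(f) in C{u,v} is {v^8, u}; counting standard monomials gives mu = 8. Corank 1: A-series; mu = 8 gives A_8.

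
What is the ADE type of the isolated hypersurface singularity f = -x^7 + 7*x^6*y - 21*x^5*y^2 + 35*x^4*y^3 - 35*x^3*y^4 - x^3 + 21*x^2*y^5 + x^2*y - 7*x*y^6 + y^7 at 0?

D8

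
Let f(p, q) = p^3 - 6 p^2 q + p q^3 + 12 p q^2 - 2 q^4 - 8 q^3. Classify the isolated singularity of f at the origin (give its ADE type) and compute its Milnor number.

The Hessian of f at 0 has rank 0. Corank 2; j^3 = (p - 2*q)^3 is a perfect cube, so E-series; the 4-jet and mu = 7 give E_7.

Type E_7, Milnor number mu = 7.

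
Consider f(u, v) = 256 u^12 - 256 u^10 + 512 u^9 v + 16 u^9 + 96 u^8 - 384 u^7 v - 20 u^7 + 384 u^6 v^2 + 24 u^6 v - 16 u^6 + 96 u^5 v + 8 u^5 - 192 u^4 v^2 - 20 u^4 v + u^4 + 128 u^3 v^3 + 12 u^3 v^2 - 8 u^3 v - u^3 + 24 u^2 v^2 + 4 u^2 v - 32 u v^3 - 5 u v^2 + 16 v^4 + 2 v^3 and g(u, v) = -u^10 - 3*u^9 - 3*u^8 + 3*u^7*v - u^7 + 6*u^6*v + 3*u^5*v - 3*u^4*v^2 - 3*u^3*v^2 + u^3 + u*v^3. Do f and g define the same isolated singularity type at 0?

The Hessian of f at 0 is [[0, 0], [0, 0]] with rank 0, so corank 2. A Groebner basis of the Jacobian ideal J(f) in C{u,v} is {u*v^2 + u*v/4 - v^2/4, u*v/4 + v^3 - v^2/4, u^2 - 3*u*v + 2*v^2}; counting standard monomials gives mu = 5. Corank 2; j^3 = -(u - 2*v)*(u - v)^2 has shape L^2 M (L != M), so D-series; mu = 5 gives D_5. The Hessian of g at 0 is [[0, 0], [0, 0]] with rank 0, so corank 2. A Groebner basis of the Jacobian ideal J(g) in C{u,v} is {u^3, u*v^2, 3*u^2 + v^3}; counting standard monomials gives mu = 7. Corank 2; j^3 = u^3 is a perfect cube, so E-series; the 4-jet and mu = 7 give E_7. f is D_5 but g is E_7, hence not right-equivalent.

No.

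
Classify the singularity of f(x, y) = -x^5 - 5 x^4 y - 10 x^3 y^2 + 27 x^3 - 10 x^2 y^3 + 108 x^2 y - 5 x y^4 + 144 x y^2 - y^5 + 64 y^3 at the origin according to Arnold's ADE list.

E_8

The Hessian of f at 0 is [[0, 0], [0, 0]] with rank 0, so corank 2. A Groebner basis of the Jacobian ideal J(f) in C{x,y} is {y^5, x*y^3 + 5*y^4/4, x^2 + 8*x*y/3 + 16*y^2/9}; counting standard monomials gives mu = 8. Corank 2; j^3 = (3*x + 4*y)^3 is a perfect cube, so E-series; the 5-jet and mu = 8 give E_8.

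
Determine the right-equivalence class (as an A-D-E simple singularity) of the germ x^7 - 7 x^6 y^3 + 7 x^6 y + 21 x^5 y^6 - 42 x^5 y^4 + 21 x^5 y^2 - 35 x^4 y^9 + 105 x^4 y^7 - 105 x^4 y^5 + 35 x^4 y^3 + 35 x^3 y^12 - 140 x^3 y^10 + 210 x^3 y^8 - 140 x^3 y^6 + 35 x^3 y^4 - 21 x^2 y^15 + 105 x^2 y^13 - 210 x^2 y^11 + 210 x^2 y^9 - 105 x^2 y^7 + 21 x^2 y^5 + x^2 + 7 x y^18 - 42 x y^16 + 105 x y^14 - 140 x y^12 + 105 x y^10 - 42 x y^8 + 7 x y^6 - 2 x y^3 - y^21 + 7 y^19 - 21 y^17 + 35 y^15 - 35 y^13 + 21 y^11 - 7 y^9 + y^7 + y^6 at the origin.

A_{6}

The Hessian of f at 0 has rank 1. Corank 1: A-series; mu = 6 gives A_6.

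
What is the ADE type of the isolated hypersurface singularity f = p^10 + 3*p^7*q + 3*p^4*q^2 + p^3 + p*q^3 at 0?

E_{7}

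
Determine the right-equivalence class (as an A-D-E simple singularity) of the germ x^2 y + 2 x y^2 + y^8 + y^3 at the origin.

D_9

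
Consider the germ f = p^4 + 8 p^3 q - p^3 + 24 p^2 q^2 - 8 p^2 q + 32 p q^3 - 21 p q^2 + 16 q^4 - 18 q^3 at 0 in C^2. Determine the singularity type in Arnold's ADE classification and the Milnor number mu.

Type D_{5}, Milnor number mu = 5.

The Hessian of f at 0 has rank 0. Corank 2; j^3 = -(p + 2*q)*(p + 3*q)^2 has shape L^2 M (L != M), so D-series; mu = 5 gives D_5.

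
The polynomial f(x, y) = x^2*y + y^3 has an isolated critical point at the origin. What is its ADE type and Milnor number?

The Hessian of f at 0 is [[0, 0], [0, 0]] with rank 0, so corank 2. A Groebner basis of the Jacobian ideal J(f) in C{x,y} is {y^3, x^2 + 3*y^2, x*y}; counting standard monomials gives mu = 4. Corank 2; j^3 = y*(x^2 + y^2) splits into three distinct lines over C (the quadratic factor has nonzero discriminant), so D_4.

Type D_{4}, Milnor number mu = 4.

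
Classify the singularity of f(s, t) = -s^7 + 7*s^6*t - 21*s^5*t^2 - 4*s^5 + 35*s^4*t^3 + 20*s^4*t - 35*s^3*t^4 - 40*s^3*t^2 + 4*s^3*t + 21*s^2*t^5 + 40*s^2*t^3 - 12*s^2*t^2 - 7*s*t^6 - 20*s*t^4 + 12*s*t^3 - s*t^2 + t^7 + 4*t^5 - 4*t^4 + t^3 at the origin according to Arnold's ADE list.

D_{8}

The Hessian of f at 0 has rank 0. Corank 2; j^3 = -t^2*(s - t) has shape L^2 M (L != M), so D-series; mu = 8 gives D_8.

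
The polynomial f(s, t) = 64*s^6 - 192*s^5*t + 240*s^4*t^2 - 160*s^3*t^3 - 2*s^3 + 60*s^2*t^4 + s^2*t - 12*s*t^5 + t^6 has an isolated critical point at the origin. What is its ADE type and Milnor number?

Type D_{7}, Milnor number mu = 7.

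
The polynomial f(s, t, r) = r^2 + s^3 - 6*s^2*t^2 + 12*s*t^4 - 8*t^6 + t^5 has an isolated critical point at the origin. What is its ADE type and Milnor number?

Type E_8, Milnor number mu = 8.

The Hessian of f at 0 has rank 1. Corank 2; j^3 = s^3 is a perfect cube, so E-series; the 5-jet and mu = 8 give E_8.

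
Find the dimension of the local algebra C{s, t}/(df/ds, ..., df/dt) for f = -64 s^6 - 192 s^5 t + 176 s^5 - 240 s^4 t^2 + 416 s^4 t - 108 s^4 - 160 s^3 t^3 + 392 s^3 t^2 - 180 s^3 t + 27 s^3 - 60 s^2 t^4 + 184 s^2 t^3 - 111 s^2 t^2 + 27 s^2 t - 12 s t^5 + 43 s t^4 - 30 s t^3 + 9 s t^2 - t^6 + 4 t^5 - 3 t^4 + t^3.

8

The Hessian of f at 0 is [[0, 0], [0, 0]] with rank 0, so corank 2. A Groebner basis of the Jacobian ideal J(f) in C{s,t} is {-2187*s^2/16 + s*t^3 + 81*s*t^2/8 - 729*s*t/8 + 27*t^3/8 - 243*t^2/16, 729*s^2/2 - 27*s*t^2 + 243*s*t + t^4 - 9*t^3 + 81*t^2/2, s^3 + 9*s^2/8 - 5*s*t^2/12 + 3*s*t/4 - 11*t^3/108 + t^2/8, s^2*t - 9*s^2/8 + 3*s*t^2/4 - 3*s*t/4 + 5*t^3/36 - t^2/8}; counting standard monomials gives mu = 8. Corank 2; j^3 = (3*s + t)^3 is a perfect cube, so E-series; the 5-jet and mu = 8 give E_8.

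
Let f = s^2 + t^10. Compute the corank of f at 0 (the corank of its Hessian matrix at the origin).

1

The Hessian at 0 is [[2, 0], [0, 0]] of rank 1; hence corank 1.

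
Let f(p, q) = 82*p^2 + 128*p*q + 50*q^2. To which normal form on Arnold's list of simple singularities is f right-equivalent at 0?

A_1

The Hessian of f at 0 has rank 2. Corank 0: nondegenerate Morse point, so A_1.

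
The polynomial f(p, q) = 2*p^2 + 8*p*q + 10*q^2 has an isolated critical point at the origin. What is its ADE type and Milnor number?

The Hessian of f at 0 has rank 2. Corank 0: nondegenerate Morse point, so A_1.

Type A_{1}, Milnor number mu = 1.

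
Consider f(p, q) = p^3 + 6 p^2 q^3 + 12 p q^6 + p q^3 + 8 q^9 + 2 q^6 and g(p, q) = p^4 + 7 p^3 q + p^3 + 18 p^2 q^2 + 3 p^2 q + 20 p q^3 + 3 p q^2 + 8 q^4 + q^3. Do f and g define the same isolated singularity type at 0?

Yes.

The Hessian of f at 0 is [[0, 0], [0, 0]] with rank 0, so corank 2. A Groebner basis of the Jacobian ideal J(f) in C{p,q} is {p^3, p*q^2, 3*p^2 + q^3}; counting standard monomials gives mu = 7. Corank 2; j^3 = p^3 is a perfect cube, so E-series; the 4-jet and mu = 7 give E_7. The Hessian of g at 0 is [[0, 0], [0, 0]] with rank 0, so corank 2. A Groebner basis of the Jacobian ideal J(g) in C{p,q} is {3*p^2 + 6*p*q + q^4 + q^3 + 3*q^2, p^3 + 9*p^2 + 18*p*q + 4*q^3 + 9*q^2, p^2*q - 5*p^2 - 10*p*q - 8*q^3/3 - 5*q^2, 2*p^2 + p*q^2 + 4*p*q + 5*q^3/3 + 2*q^2}; counting standard monomials gives mu = 7. Corank 2; j^3 = (p + q)^3 is a perfect cube, so E-series; the 4-jet and mu = 7 give E_7. Both have type E_7, hence right-equivalent.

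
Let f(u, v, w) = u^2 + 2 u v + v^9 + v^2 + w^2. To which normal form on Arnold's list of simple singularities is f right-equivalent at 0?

A_{8}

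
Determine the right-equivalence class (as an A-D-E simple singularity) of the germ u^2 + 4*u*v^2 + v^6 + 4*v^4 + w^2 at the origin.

The Hessian of f at 0 has rank 2. Corank 1: A-series; mu = 5 gives A_5.

A5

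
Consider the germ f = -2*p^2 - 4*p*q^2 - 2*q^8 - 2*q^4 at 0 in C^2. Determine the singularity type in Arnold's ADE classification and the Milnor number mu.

The Hessian of f at 0 is [[-4, 0], [0, 0]] with rank 1, so corank 1. A Groebner basis of the Jacobian ideal J(f) in C{p,q} is {p^4, p^3*q, p + q^2}; counting standard monomials gives mu = 7. Corank 1: A-series; mu = 7 gives A_7.

Type A7, Milnor number mu = 7.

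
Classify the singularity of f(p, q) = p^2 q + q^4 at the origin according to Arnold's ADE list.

D_5

The Hessian of f at 0 is [[0, 0], [0, 0]] with rank 0, so corank 2. A Groebner basis of the Jacobian ideal J(f) in C{p,q} is {p^3, p^2/4 + q^3, p*q}; counting standard monomials gives mu = 5. Corank 2; j^3 = p^2*q has shape L^2 M (L != M), so D-series; mu = 5 gives D_5.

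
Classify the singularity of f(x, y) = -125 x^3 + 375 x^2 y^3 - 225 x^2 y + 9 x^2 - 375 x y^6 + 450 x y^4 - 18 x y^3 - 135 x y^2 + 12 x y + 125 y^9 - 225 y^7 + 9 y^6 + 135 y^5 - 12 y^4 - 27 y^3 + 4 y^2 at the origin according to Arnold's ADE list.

The Hessian of f at 0 is [[18, 12], [12, 8]] with rank 1, so corank 1. A Groebner basis of the Jacobian ideal J(f) in C{x,y} is {y^2, x + 2*y/3}; counting standard monomials gives mu = 2. Corank 1: A-series; mu = 2 gives A_2.

A2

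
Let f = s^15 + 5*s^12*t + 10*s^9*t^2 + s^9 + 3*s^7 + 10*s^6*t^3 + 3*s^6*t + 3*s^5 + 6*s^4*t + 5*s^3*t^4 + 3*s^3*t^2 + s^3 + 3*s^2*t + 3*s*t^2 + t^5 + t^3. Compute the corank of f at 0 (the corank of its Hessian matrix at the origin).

Hessian at 0 has rank 0.

2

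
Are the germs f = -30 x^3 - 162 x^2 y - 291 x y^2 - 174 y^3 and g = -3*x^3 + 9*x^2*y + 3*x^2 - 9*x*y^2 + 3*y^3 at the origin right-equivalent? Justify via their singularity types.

The Hessian of f at 0 has rank 0. Corank 2; j^3 = -3*(x + 2*y)*(10*x^2 + 34*x*y + 29*y^2) splits into three distinct lines over C (the quadratic factor has nonzero discriminant), so D_4. The Hessian of g at 0 has rank 1. Corank 1: A-series; mu = 2 gives A_2. f is D_4 but g is A_2, hence not right-equivalent.

No.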